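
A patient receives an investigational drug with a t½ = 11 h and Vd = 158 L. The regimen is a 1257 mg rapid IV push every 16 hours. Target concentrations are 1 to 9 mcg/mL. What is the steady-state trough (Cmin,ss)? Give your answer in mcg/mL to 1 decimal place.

4.6 mcg/mL

k = ln2/t½ = ln2/11 ≈ 0.063013 h⁻¹; fraction remaining f = e^(−kτ) = e^(−0.063013×16) ≈ 0.3649.
Each bolus raises the concentration by D/Vd = 1257/158 ≈ 7.956 mcg/mL.
Steady-state trough Cmin,ss = C₀·f/(1−f) ≈ 7.956 × 0.3649/0.6351 ≈ 4.571 mcg/mL.
Trough 4.6 mcg/mL vs MEC 1 mcg/mL: adequate.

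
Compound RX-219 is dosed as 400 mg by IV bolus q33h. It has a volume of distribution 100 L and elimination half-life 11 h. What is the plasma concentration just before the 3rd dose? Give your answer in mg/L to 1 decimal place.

0.6 mg/L

f = (1/2)^(τ/t½) = (1/2)^(33/11) ≈ 0.1250.
C₀ = D/Vd = 400/100 ≈ 4.000 mg/L.
Before the 3rd dose, 2 doses have been given. Superposition: Cmin = C₀·(f + f²).
≈ 4.000 × (0.1250 + 0.0156) ≈ 4.000 × 0.1406 ≈ 0.562 mg/L.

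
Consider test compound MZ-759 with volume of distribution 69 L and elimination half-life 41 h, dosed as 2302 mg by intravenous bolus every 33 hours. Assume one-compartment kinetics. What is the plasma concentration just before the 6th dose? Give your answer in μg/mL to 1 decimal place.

41.9 μg/mL

f = (1/2)^(τ/t½) = (1/2)^(33/41) ≈ 0.5724.
C₀ = D/Vd = 2302/69 ≈ 33.362 μg/mL.
Before the 6th dose, 5 doses have been given. Superposition: Cmin = C₀·(f + f² + … + f^5).
≈ 33.362 × (0.5724 + 0.3276 + 0.1875 + 0.1073 + 0.0614) ≈ 33.362 × 1.2562 ≈ 41.909 μg/mL.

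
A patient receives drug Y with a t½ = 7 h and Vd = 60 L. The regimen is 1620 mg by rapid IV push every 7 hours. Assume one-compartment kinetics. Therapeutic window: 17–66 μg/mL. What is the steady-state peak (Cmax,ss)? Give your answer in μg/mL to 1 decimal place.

54.0 μg/mL

τ = 7 h = 1 half-life, so f = (1/2)^1 = 0.5.
At steady state, R = 1/(1 − 0.5) = 2/1.
Single-dose peak C₀ = D/Vd = 1620/60 = 27 μg/mL.
Steady-state peak Cmax,ss = C₀·R = 27 × 2/1 ≈ 54.000 μg/mL.
Peak 54.0 μg/mL vs MTC 66 μg/mL: below toxic threshold.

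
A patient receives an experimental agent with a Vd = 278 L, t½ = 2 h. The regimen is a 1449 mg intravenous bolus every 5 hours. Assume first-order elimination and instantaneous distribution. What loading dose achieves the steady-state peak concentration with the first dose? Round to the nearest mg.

f = (1/2)^(5/2) ≈ 0.176777; accumulation ratio R = 1/(1−f) ≈ 1.21474.
Loading dose to hit Cmax,ss on first dose: D_load = D_maint·R ≈ 1449 × 1.21474 ≈ 1760.16 mg.

1760 mg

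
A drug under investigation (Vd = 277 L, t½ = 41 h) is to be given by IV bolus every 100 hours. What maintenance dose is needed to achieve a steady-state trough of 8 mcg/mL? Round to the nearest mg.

9801 mg

τ/t½ = 100/41 ≈ 2.439, so f = (1/2)^(100/41) ≈ 0.184408.
Cmin,ss = (D/Vd)·f/(1−f), so D = Cmin,ss·Vd·(1−f)/f.
D = 8 × 277 × (1−f)/f ≈ 8 × 277 × 4.42276 ≈ 9800.84 mg.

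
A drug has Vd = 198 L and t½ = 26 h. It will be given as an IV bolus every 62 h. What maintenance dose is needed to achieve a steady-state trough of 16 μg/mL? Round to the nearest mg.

τ/t½ = 62/26 ≈ 2.3846, so f = (1/2)^(62/26) ≈ 0.191496.
Cmin,ss = (D/Vd)·f/(1−f), so D = Cmin,ss·Vd·(1−f)/f.
D = 16 × 198 × (1−f)/f ≈ 16 × 198 × 4.22204 ≈ 13375.42 mg.

13375 mg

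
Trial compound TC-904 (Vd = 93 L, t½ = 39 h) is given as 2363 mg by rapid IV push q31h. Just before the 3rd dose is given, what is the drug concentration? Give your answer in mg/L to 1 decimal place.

23.1 mg/L

f = (1/2)^(τ/t½) = (1/2)^(31/39) ≈ 0.5764.
C₀ = D/Vd = 2363/93 ≈ 25.409 mg/L.
Before the 3rd dose, 2 doses have been given. Superposition: Cmin = C₀·(f + f²).
≈ 25.409 × (0.5764 + 0.3322) ≈ 25.409 × 0.9086 ≈ 23.087 mg/L.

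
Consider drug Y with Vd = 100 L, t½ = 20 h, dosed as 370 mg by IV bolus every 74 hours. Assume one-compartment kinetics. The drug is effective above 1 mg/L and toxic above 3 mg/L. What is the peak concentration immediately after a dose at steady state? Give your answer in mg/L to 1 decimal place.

4.0 mg/L

Over one 74-h interval, 74/20 ≈ 3.7 half-lives elapse, leaving f ≈ 0.0769 of each dose.
At steady state, accumulation factor R = 1/(1 − e^(−kτ)) ≈ 1.0833.
Single-dose peak C₀ = D/Vd = 370/100 ≈ 3.700 mg/L.
Steady-state peak Cmax,ss = C₀·R ≈ 3.700 × 1.0833 ≈ 4.008 mg/L.
Peak 4.0 mg/L vs MTC 3 mg/L: exceeds toxic threshold.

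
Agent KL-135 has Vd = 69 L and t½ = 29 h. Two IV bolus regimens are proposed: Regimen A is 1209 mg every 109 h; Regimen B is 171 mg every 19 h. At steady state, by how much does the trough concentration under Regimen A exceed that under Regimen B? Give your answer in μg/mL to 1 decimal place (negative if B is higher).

Regimen A: f = (1/2)^(109/29) ≈ 0.0739; Cmin,ss = (1209/69)·f/(1−f) ≈ 1.398 μg/mL.
Regimen B: f = (1/2)^(19/29) ≈ 0.6350; Cmin,ss = (171/69)·f/(1−f) ≈ 4.311 μg/mL.
Difference ≈ 1.398 − 4.311 ≈ -2.913 μg/mL.

-2.9 μg/mL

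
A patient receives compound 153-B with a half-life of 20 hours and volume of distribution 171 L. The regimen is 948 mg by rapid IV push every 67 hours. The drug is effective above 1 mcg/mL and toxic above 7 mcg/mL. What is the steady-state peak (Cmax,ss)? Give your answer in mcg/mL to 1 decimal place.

6.1 mcg/mL

Over one 67-h interval, 67/20 ≈ 3.35 half-lives elapse, leaving f ≈ 0.0981 of each dose.
At steady state, accumulation factor R = 1/(1 − e^(−kτ)) ≈ 1.1088.
Each bolus raises the concentration by D/Vd = 948/171 ≈ 5.544 mcg/mL.
Cmax,ss = C₀/(1 − f) ≈ 5.544/0.9019 ≈ 6.147 mcg/mL.
Peak 6.1 mcg/mL vs MTC 7 mcg/mL: below toxic threshold.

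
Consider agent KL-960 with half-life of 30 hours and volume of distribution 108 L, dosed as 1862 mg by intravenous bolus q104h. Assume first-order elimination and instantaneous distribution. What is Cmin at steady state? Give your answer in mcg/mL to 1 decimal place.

1.7 mcg/mL

τ/t½ = 104/30 ≈ 3.4667, so fraction remaining f = (1/2)^(104/30) ≈ 0.0905.
At steady state, accumulation factor R = 1/(1 − e^(−kτ)) ≈ 1.0995.
Each bolus raises the concentration by D/Vd = 1862/108 ≈ 17.241 mcg/mL.
Cmax,ss = C₀/(1 − f) ≈ 17.241/0.9095 ≈ 18.957 mcg/mL.
One interval later, Cmin,ss = Cmax,ss·e^(−kτ) ≈ 18.957 × 0.0905 ≈ 1.716 mcg/mL.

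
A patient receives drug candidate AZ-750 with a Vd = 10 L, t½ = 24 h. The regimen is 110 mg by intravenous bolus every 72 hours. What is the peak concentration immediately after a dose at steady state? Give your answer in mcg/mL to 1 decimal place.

The dosing interval is 3 half-lives, so f = 2^(−3) = 0.125.
Accumulation ratio R = 1/(1 − f) = 1/0.875 = 8/7.
Single-dose peak C₀ = D/Vd = 110/10 = 11 mcg/mL.
Steady-state peak Cmax,ss = C₀·R = 11 × 8/7 ≈ 12.571 mcg/mL.

12.6 mcg/mL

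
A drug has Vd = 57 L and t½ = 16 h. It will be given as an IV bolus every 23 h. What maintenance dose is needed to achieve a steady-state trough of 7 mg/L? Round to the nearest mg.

τ/t½ = 23/16 ≈ 1.4375, so f = (1/2)^(23/16) ≈ 0.369207.
Cmin,ss = (D/Vd)·f/(1−f), so D = Cmin,ss·Vd·(1−f)/f.
D = 7 × 57 × (1−f)/f ≈ 7 × 57 × 1.70851 ≈ 681.70 mg.

682 mg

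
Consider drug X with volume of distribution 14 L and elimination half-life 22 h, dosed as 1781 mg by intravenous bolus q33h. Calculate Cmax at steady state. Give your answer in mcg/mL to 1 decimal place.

196.8 mcg/mL

τ/t½ = 33/22 ≈ 1.5, so fraction remaining f = (1/2)^(33/22) ≈ 0.3536.
At steady state, accumulation factor R = 1/(1 − e^(−kτ)) ≈ 1.5470.
Single-dose peak C₀ = D/Vd = 1781/14 ≈ 127.214 mcg/mL.
Cmax,ss = C₀/(1 − f) ≈ 127.214/0.6464 ≈ 196.804 mcg/mL.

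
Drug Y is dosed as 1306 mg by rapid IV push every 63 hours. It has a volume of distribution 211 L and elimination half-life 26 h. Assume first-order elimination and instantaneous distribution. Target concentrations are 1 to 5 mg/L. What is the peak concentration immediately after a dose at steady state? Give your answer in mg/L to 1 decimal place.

7.6 mg/L

k = ln2/t½ = ln2/26 ≈ 0.026660 h⁻¹; fraction remaining f = e^(−kτ) = e^(−0.026660×63) ≈ 0.1865.
At steady state, accumulation factor R = 1/(1 − e^(−kτ)) ≈ 1.2293.
Each bolus raises the concentration by D/Vd = 1306/211 ≈ 6.190 mg/L.
Cmax,ss = C₀/(1 − f) ≈ 6.190/0.8135 ≈ 7.609 mg/L.
Peak 7.6 mg/L vs MTC 5 mg/L: exceeds toxic threshold.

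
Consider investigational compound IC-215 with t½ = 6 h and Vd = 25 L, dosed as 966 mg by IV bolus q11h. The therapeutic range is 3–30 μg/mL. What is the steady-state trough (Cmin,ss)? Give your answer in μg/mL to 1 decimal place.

τ/t½ = 11/6 ≈ 1.8333, so fraction remaining f = (1/2)^(11/6) ≈ 0.2806.
Single-dose peak C₀ = D/Vd = 966/25 ≈ 38.640 μg/mL.
Steady-state trough Cmin,ss = C₀·f/(1−f) ≈ 38.640 × 0.2806/0.7194 ≈ 15.071 μg/mL.
Trough 15.1 μg/mL vs MEC 3 μg/mL: adequate.

15.1 μg/mL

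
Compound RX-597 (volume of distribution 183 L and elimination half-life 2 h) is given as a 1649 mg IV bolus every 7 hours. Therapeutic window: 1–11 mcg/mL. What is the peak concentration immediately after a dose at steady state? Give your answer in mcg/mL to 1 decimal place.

9.9 mcg/mL

k = ln2/t½ = ln2/2 ≈ 0.346574 h⁻¹; fraction remaining f = e^(−kτ) = e^(−0.346574×7) ≈ 0.0884.
Accumulation ratio R = 1/(1 − f) ≈ 1/0.9116 ≈ 1.0970.
Each bolus raises the concentration by D/Vd = 1649/183 ≈ 9.011 mcg/mL.
Steady-state peak Cmax,ss = C₀·R ≈ 9.011 × 1.0970 ≈ 9.885 mcg/mL.
Peak 9.9 mcg/mL vs MTC 11 mcg/mL: below toxic threshold.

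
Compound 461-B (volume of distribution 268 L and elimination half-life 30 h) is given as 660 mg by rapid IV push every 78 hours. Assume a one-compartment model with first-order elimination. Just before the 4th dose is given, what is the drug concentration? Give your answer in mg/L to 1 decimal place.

0.5 mg/L

f = (1/2)^(τ/t½) = (1/2)^(78/30) ≈ 0.1649.
C₀ = D/Vd = 660/268 ≈ 2.463 mg/L.
Before the 4th dose, 3 doses have been given. Superposition: Cmin = C₀·(f + f² + … + f^3).
≈ 2.463 × (0.1649 + 0.0272 + 0.0045) ≈ 2.463 × 0.1966 ≈ 0.484 mg/L.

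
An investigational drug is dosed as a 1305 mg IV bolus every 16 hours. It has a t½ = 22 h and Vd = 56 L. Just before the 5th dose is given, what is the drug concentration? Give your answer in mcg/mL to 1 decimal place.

f = (1/2)^(τ/t½) = (1/2)^(16/22) ≈ 0.6040.
C₀ = D/Vd = 1305/56 ≈ 23.304 mcg/mL.
Before the 5th dose, 4 doses have been given. Superposition: Cmin = C₀·(f + f² + … + f^4).
≈ 23.304 × (0.6040 + 0.3648 + 0.2203 + 0.1331) ≈ 23.304 × 1.3222 ≈ 30.813 mcg/mL.

30.8 mcg/mL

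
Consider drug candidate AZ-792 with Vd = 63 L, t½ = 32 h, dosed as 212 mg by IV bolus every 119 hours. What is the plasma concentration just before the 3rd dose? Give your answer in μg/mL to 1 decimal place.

0.3 μg/mL

f = (1/2)^(τ/t½) = (1/2)^(119/32) ≈ 0.0760.
C₀ = D/Vd = 212/63 ≈ 3.365 μg/mL.
Before the 3rd dose, 2 doses have been given. Superposition: Cmin = C₀·(f + f²).
≈ 3.365 × (0.0760 + 0.0058) ≈ 3.365 × 0.0818 ≈ 0.275 μg/mL.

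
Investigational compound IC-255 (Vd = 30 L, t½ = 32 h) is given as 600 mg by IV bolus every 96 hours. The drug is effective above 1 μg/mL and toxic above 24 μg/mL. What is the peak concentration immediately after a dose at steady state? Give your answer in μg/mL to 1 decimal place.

The dosing interval is 3 half-lives, so f = 2^(−3) = 0.125.
At steady state, R = 1/(1 − 0.125) = 8/7.
Single-dose peak C₀ = D/Vd = 600/30 = 20 μg/mL.
Steady-state peak Cmax,ss = C₀·R = 20 × 8/7 ≈ 22.857 μg/mL.
Peak 22.9 μg/mL vs MTC 24 μg/mL: below toxic threshold.

22.9 μg/mL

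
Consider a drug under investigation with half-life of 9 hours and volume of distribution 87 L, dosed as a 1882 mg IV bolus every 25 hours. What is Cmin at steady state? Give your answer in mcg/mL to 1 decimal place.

3.7 mcg/mL

τ/t½ = 25/9 ≈ 2.7778, so fraction remaining f = (1/2)^(25/9) ≈ 0.1458.
Each bolus raises the concentration by D/Vd = 1882/87 ≈ 21.632 mcg/mL.
Steady-state trough Cmin,ss = C₀·f/(1−f) ≈ 21.632 × 0.1458/0.8542 ≈ 3.692 mcg/mL.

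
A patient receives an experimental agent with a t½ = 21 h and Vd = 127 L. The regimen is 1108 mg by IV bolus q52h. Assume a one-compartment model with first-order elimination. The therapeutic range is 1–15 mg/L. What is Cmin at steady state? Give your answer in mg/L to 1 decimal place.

1.9 mg/L

Over one 52-h interval, 52/21 ≈ 2.4762 half-lives elapse, leaving f ≈ 0.1797 of each dose.
Accumulation ratio R = 1/(1 − f) ≈ 1/0.8203 ≈ 1.2191.
Single-dose peak C₀ = D/Vd = 1108/127 ≈ 8.724 mg/L.
Cmax,ss = C₀/(1 − f) ≈ 8.724/0.8203 ≈ 10.635 mg/L.
One interval later, Cmin,ss = Cmax,ss·e^(−kτ) ≈ 10.635 × 0.1797 ≈ 1.911 mg/L.
Trough 1.9 mg/L vs MEC 1 mg/L: adequate.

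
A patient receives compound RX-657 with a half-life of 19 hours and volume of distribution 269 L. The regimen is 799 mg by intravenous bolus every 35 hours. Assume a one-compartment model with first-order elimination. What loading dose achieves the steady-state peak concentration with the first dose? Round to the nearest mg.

1108 mg

f = (1/2)^(35/19) ≈ 0.278914; accumulation ratio R = 1/(1−f) ≈ 1.38680.
Loading dose to hit Cmax,ss on first dose: D_load = D_maint·R ≈ 799 × 1.38680 ≈ 1108.05 mg.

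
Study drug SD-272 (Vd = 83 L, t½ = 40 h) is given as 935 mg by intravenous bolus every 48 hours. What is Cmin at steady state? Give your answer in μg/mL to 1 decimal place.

τ/t½ = 48/40 ≈ 1.2, so fraction remaining f = (1/2)^(48/40) ≈ 0.4353.
At steady state, accumulation factor R = 1/(1 − e^(−kτ)) ≈ 1.7709.
Each bolus raises the concentration by D/Vd = 935/83 ≈ 11.265 μg/mL.
Cmax,ss = C₀/(1 − f) ≈ 11.265/0.5647 ≈ 19.949 μg/mL.
One interval later, Cmin,ss = Cmax,ss·e^(−kτ) ≈ 19.949 × 0.4353 ≈ 8.684 μg/mL.

8.7 μg/mL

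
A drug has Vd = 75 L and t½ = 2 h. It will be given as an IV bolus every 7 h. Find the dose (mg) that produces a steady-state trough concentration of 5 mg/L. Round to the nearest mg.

3868 mg

τ/t½ = 7/2 ≈ 3.5, so f = (1/2)^(7/2) ≈ 0.088388.
Cmin,ss = (D/Vd)·f/(1−f), so D = Cmin,ss·Vd·(1−f)/f.
D = 5 × 75 × (1−f)/f ≈ 5 × 75 × 10.31375 ≈ 3867.66 mg.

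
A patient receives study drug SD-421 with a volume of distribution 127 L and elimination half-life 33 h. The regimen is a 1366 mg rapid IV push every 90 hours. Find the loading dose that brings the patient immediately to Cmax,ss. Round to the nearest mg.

f = (1/2)^(90/33) ≈ 0.151011; accumulation ratio R = 1/(1−f) ≈ 1.17787.
Loading dose to hit Cmax,ss on first dose: D_load = D_maint·R ≈ 1366 × 1.17787 ≈ 1608.97 mg.

1609 mg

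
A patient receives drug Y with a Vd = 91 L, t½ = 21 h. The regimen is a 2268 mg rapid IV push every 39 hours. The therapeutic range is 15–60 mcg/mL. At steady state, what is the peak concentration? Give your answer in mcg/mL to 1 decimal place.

τ/t½ = 39/21 ≈ 1.8571, so fraction remaining f = (1/2)^(39/21) ≈ 0.2760.
At steady state, accumulation factor R = 1/(1 − e^(−kτ)) ≈ 1.3812.
Each bolus raises the concentration by D/Vd = 2268/91 ≈ 24.923 mcg/mL.
Steady-state peak Cmax,ss = C₀·R ≈ 24.923 × 1.3812 ≈ 34.424 mcg/mL.
Peak 34.4 mcg/mL vs MTC 60 mcg/mL: below toxic threshold.

34.4 mcg/mL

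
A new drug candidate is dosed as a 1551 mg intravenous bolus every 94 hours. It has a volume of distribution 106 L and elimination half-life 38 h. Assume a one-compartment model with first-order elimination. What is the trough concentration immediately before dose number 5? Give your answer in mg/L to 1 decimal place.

f = (1/2)^(τ/t½) = (1/2)^(94/38) ≈ 0.1800.
C₀ = D/Vd = 1551/106 ≈ 14.632 mg/L.
Before the 5th dose, 4 doses have been given. Superposition: Cmin = C₀·(f + f² + … + f^4).
≈ 14.632 × (0.1800 + 0.0324 + 0.0058 + 0.0010) ≈ 14.632 × 0.2192 ≈ 3.207 mg/L.

3.2 mg/L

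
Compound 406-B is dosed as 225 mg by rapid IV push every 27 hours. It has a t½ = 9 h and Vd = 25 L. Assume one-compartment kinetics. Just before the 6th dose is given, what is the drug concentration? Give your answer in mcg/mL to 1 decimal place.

1.3 mcg/mL

f = (1/2)^(τ/t½) = (1/2)^(27/9) ≈ 0.1250.
C₀ = D/Vd = 225/25 ≈ 9.000 mcg/mL.
Before the 6th dose, 5 doses have been given. Superposition: Cmin = C₀·(f + f² + … + f^5).
≈ 9.000 × (0.1250 + 0.0156 + 0.0020 + 0.0002 + 0.0000) ≈ 9.000 × 0.1428 ≈ 1.285 mcg/mL.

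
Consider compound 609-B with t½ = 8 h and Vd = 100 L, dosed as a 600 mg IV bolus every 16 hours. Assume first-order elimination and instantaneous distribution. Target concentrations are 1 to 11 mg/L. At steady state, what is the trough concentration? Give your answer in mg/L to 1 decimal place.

2.0 mg/L

The dosing interval is 2 half-lives, so f = 2^(−2) = 0.25.
Accumulation ratio R = 1/(1 − f) = 1/0.75 = 4/3.
Single-dose peak C₀ = D/Vd = 600/100 = 6 mg/L.
Steady-state peak Cmax,ss = C₀·R = 6 × 4/3 ≈ 8.000 mg/L.
Steady-state trough Cmin,ss = Cmax,ss·f ≈ 8.000 × 0.25 ≈ 2.000 mg/L.
Trough 2.0 mg/L vs MEC 1 mg/L: adequate.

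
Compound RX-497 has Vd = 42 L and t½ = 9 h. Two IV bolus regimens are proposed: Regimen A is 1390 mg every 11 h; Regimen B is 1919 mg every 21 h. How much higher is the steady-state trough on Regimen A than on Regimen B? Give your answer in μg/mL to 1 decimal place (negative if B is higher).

13.5 μg/mL

Regimen A: f = (1/2)^(11/9) ≈ 0.4286; Cmin,ss = (1390/42)·f/(1−f) ≈ 24.824 μg/mL.
Regimen B: f = (1/2)^(21/9) ≈ 0.1984; Cmin,ss = (1919/42)·f/(1−f) ≈ 11.309 μg/mL.
Difference ≈ 24.824 − 11.309 ≈ 13.515 μg/mL.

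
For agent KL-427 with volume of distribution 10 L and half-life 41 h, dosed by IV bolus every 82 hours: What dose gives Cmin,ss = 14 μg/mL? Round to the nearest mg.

420 mg

τ/t½ = 82/41 ≈ 2, so f = (1/2)^(82/41) ≈ 0.250000.
Cmin,ss = (D/Vd)·f/(1−f), so D = Cmin,ss·Vd·(1−f)/f.
D = 14 × 10 × (1−f)/f ≈ 14 × 10 × 3.00000 ≈ 420.00 mg.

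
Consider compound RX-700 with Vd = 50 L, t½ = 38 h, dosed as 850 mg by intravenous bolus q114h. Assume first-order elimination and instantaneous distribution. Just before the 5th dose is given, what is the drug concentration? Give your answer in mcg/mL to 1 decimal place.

f = (1/2)^(τ/t½) = (1/2)^(114/38) ≈ 0.1250.
C₀ = D/Vd = 850/50 ≈ 17.000 mcg/mL.
Before the 5th dose, 4 doses have been given. Superposition: Cmin = C₀·(f + f² + … + f^4).
≈ 17.000 × (0.1250 + 0.0156 + 0.0020 + 0.0002) ≈ 17.000 × 0.1428 ≈ 2.428 mcg/mL.

2.4 mcg/mL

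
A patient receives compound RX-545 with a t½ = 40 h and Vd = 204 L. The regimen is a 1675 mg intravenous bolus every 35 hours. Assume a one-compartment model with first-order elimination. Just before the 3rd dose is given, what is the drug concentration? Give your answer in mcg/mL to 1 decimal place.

f = (1/2)^(τ/t½) = (1/2)^(35/40) ≈ 0.5453.
C₀ = D/Vd = 1675/204 ≈ 8.211 mcg/mL.
Before the 3rd dose, 2 doses have been given. Superposition: Cmin = C₀·(f + f²).
≈ 8.211 × (0.5453 + 0.2974) ≈ 8.211 × 0.8427 ≈ 6.919 mcg/mL.

6.9 mcg/mL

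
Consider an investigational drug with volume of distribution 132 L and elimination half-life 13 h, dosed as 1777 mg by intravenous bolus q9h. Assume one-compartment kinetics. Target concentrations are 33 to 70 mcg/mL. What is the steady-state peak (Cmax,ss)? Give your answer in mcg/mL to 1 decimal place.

35.3 mcg/mL

Over one 9-h interval, 9/13 ≈ 0.69231 half-lives elapse, leaving f ≈ 0.6189 of each dose.
Accumulation ratio R = 1/(1 − f) ≈ 1/0.3811 ≈ 2.6240.
Single-dose peak C₀ = D/Vd = 1777/132 ≈ 13.462 mcg/mL.
Steady-state peak Cmax,ss = C₀·R ≈ 13.462 × 2.6240 ≈ 35.324 mcg/mL.
Peak 35.3 mcg/mL vs MTC 70 mcg/mL: below toxic threshold.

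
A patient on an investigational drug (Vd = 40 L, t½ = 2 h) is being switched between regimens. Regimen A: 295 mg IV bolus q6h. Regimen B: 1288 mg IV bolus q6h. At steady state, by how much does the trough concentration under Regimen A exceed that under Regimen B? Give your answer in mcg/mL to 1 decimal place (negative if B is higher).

-3.5 mcg/mL

Regimen A: f = (1/2)^(6/2) ≈ 0.1250; Cmin,ss = (295/40)·f/(1−f) ≈ 1.054 mcg/mL.
Regimen B: f = (1/2)^(6/2) ≈ 0.1250; Cmin,ss = (1288/40)·f/(1−f) ≈ 4.600 mcg/mL.
Difference ≈ 1.054 − 4.600 ≈ -3.546 mcg/mL.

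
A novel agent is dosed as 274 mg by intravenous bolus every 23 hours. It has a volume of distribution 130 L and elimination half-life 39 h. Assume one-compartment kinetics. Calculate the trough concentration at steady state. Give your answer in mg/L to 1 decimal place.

4.2 mg/L

τ/t½ = 23/39 ≈ 0.58974, so fraction remaining f = (1/2)^(23/39) ≈ 0.6645.
Accumulation ratio R = 1/(1 − f) ≈ 1/0.3355 ≈ 2.9806.
Each bolus raises the concentration by D/Vd = 274/130 ≈ 2.108 mg/L.
Cmax,ss = C₀/(1 − f) ≈ 2.108/0.3355 ≈ 6.283 mg/L.
One interval later, Cmin,ss = Cmax,ss·e^(−kτ) ≈ 6.283 × 0.6645 ≈ 4.175 mg/L.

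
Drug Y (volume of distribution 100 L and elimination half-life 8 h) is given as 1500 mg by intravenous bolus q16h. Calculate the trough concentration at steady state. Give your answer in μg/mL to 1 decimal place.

5.0 μg/mL

The dosing interval is 2 half-lives, so f = 2^(−2) = 0.25.
At steady state, R = 1/(1 − 0.25) = 4/3.
Single-dose peak C₀ = D/Vd = 1500/100 = 15 μg/mL.
Steady-state peak Cmax,ss = C₀·R = 15 × 4/3 ≈ 20.000 μg/mL.
Steady-state trough Cmin,ss = Cmax,ss·f ≈ 20.000 × 0.25 ≈ 5.000 μg/mL.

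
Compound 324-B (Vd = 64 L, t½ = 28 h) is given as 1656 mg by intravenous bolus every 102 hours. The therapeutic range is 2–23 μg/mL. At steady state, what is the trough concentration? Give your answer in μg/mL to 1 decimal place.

k = ln2/t½ = ln2/28 ≈ 0.024755 h⁻¹; fraction remaining f = e^(−kτ) = e^(−0.024755×102) ≈ 0.0801.
Each bolus raises the concentration by D/Vd = 1656/64 ≈ 25.875 μg/mL.
Steady-state trough Cmin,ss = C₀·f/(1−f) ≈ 25.875 × 0.0801/0.9199 ≈ 2.253 μg/mL.
Trough 2.3 μg/mL vs MEC 2 μg/mL: adequate.

2.3 μg/mL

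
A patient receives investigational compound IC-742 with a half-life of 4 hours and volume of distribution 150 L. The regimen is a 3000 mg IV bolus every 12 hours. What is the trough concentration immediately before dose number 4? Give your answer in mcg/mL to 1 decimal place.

2.9 mcg/mL

f = (1/2)^(τ/t½) = (1/2)^(12/4) ≈ 0.1250.
C₀ = D/Vd = 3000/150 ≈ 20.000 mcg/mL.
Before the 4th dose, 3 doses have been given. Superposition: Cmin = C₀·(f + f² + … + f^3).
≈ 20.000 × (0.1250 + 0.0156 + 0.0020) ≈ 20.000 × 0.1426 ≈ 2.852 mcg/mL.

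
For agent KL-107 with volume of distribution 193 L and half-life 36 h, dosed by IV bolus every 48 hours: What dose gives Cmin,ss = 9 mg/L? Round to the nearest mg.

τ/t½ = 48/36 ≈ 1.3333, so f = (1/2)^(48/36) ≈ 0.396850.
Cmin,ss = (D/Vd)·f/(1−f), so D = Cmin,ss·Vd·(1−f)/f.
D = 9 × 193 × (1−f)/f ≈ 9 × 193 × 1.51984 ≈ 2639.96 mg.

2640 mg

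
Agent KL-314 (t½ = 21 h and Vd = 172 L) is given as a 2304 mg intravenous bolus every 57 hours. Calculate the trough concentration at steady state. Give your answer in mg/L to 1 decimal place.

2.4 mg/L

k = ln2/t½ = ln2/21 ≈ 0.033007 h⁻¹; fraction remaining f = e^(−kτ) = e^(−0.033007×57) ≈ 0.1524.
Single-dose peak C₀ = D/Vd = 2304/172 ≈ 13.395 mg/L.
Steady-state trough Cmin,ss = C₀·f/(1−f) ≈ 13.395 × 0.1524/0.8476 ≈ 2.408 mg/L.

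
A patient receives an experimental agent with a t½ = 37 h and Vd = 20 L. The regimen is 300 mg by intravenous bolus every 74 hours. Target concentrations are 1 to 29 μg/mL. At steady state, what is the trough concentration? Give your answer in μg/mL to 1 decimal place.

5.0 μg/mL

The dosing interval is 2 half-lives, so f = 2^(−2) = 0.25.
Accumulation ratio R = 1/(1 − f) = 1/0.75 = 4/3.
Single-dose peak C₀ = D/Vd = 300/20 = 15 μg/mL.
Steady-state peak Cmax,ss = C₀·R = 15 × 4/3 ≈ 20.000 μg/mL.
Steady-state trough Cmin,ss = Cmax,ss·f ≈ 20.000 × 0.25 ≈ 5.000 μg/mL.
Trough 5.0 μg/mL vs MEC 1 μg/mL: adequate.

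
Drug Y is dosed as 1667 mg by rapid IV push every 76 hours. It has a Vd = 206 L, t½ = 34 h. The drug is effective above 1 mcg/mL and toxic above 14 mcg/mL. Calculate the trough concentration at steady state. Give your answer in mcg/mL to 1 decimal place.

τ/t½ = 76/34 ≈ 2.2353, so fraction remaining f = (1/2)^(76/34) ≈ 0.2124.
At steady state, accumulation factor R = 1/(1 − e^(−kτ)) ≈ 1.2697.
Each bolus raises the concentration by D/Vd = 1667/206 ≈ 8.092 mcg/mL.
Steady-state peak Cmax,ss = C₀·R ≈ 8.092 × 1.2697 ≈ 10.274 mcg/mL.
One interval later, Cmin,ss = Cmax,ss·e^(−kτ) ≈ 10.274 × 0.2124 ≈ 2.182 mcg/mL.
Trough 2.2 mcg/mL vs MEC 1 mcg/mL: adequate.

2.2 mcg/mL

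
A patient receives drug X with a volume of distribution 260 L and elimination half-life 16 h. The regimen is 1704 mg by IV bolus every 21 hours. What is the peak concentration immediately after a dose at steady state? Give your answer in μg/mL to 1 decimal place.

11.0 μg/mL

Over one 21-h interval, 21/16 ≈ 1.3125 half-lives elapse, leaving f ≈ 0.4026 of each dose.
At steady state, accumulation factor R = 1/(1 − e^(−kτ)) ≈ 1.6739.
Single-dose peak C₀ = D/Vd = 1704/260 ≈ 6.554 μg/mL.
Steady-state peak Cmax,ss = C₀·R ≈ 6.554 × 1.6739 ≈ 10.971 μg/mL.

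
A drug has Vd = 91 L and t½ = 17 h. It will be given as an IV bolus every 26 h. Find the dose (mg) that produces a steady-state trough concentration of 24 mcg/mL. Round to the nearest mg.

τ/t½ = 26/17 ≈ 1.5294, so f = (1/2)^(26/17) ≈ 0.346419.
Cmin,ss = (D/Vd)·f/(1−f), so D = Cmin,ss·Vd·(1−f)/f.
D = 24 × 91 × (1−f)/f ≈ 24 × 91 × 1.88668 ≈ 4120.51 mg.

4121 mg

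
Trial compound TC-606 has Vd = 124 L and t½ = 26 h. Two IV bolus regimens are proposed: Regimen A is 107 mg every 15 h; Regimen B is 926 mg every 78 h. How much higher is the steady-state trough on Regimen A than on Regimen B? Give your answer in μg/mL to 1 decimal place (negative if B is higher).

Regimen A: f = (1/2)^(15/26) ≈ 0.6704; Cmin,ss = (107/124)·f/(1−f) ≈ 1.755 μg/mL.
Regimen B: f = (1/2)^(78/26) ≈ 0.1250; Cmin,ss = (926/124)·f/(1−f) ≈ 1.067 μg/mL.
Difference ≈ 1.755 − 1.067 ≈ 0.688 μg/mL.

0.7 μg/mL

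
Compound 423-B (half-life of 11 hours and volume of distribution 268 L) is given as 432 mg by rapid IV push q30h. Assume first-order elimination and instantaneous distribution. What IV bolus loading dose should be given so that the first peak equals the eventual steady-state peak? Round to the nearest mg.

f = (1/2)^(30/11) ≈ 0.151011; accumulation ratio R = 1/(1−f) ≈ 1.17787.
Loading dose to hit Cmax,ss on first dose: D_load = D_maint·R ≈ 432 × 1.17787 ≈ 508.84 mg.

509 mg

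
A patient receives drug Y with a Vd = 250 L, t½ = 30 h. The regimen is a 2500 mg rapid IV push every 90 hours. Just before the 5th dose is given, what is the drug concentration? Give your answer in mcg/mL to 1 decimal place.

1.4 mcg/mL

f = (1/2)^(τ/t½) = (1/2)^(90/30) ≈ 0.1250.
C₀ = D/Vd = 2500/250 ≈ 10.000 mcg/mL.
Before the 5th dose, 4 doses have been given. Superposition: Cmin = C₀·(f + f² + … + f^4).
≈ 10.000 × (0.1250 + 0.0156 + 0.0020 + 0.0002) ≈ 10.000 × 0.1428 ≈ 1.428 mcg/mL.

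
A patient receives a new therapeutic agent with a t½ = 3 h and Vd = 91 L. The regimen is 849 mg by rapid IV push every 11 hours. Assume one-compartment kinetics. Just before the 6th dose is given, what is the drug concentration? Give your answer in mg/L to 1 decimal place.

f = (1/2)^(τ/t½) = (1/2)^(11/3) ≈ 0.0787.
C₀ = D/Vd = 849/91 ≈ 9.330 mg/L.
Before the 6th dose, 5 doses have been given. Superposition: Cmin = C₀·(f + f² + … + f^5).
≈ 9.330 × (0.0787 + 0.0062 + 0.0005 + 0.0000 + 0.0000) ≈ 9.330 × 0.0854 ≈ 0.797 mg/L.

0.8 mg/L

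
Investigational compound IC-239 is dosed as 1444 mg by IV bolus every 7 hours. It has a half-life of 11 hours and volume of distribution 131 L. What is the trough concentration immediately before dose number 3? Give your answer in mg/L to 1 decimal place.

11.7 mg/L

f = (1/2)^(τ/t½) = (1/2)^(7/11) ≈ 0.6433.
C₀ = D/Vd = 1444/131 ≈ 11.023 mg/L.
Before the 3rd dose, 2 doses have been given. Superposition: Cmin = C₀·(f + f²).
≈ 11.023 × (0.6433 + 0.4138) ≈ 11.023 × 1.0571 ≈ 11.652 mg/L.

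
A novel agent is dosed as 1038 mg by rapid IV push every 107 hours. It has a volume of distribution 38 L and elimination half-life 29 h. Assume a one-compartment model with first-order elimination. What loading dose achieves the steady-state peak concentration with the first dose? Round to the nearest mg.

f = (1/2)^(107/29) ≈ 0.077500; accumulation ratio R = 1/(1−f) ≈ 1.08401.
Loading dose to hit Cmax,ss on first dose: D_load = D_maint·R ≈ 1038 × 1.08401 ≈ 1125.20 mg.

1125 mg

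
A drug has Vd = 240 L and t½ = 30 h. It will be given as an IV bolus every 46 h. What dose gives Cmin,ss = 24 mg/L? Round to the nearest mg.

10913 mg

τ/t½ = 46/30 ≈ 1.5333, so f = (1/2)^(46/30) ≈ 0.345478.
Cmin,ss = (D/Vd)·f/(1−f), so D = Cmin,ss·Vd·(1−f)/f.
D = 24 × 240 × (1−f)/f ≈ 24 × 240 × 1.89454 ≈ 10912.55 mg.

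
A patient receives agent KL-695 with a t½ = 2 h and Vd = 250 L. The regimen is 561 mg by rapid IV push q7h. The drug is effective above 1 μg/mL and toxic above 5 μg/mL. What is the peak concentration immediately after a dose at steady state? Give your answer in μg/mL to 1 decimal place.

Over one 7-h interval, 7/2 ≈ 3.5 half-lives elapse, leaving f ≈ 0.0884 of each dose.
Accumulation ratio R = 1/(1 − f) ≈ 1/0.9116 ≈ 1.0970.
Single-dose peak C₀ = D/Vd = 561/250 ≈ 2.244 μg/mL.
Steady-state peak Cmax,ss = C₀·R ≈ 2.244 × 1.0970 ≈ 2.462 μg/mL.
Peak 2.5 μg/mL vs MTC 5 μg/mL: below toxic threshold.

2.5 μg/mL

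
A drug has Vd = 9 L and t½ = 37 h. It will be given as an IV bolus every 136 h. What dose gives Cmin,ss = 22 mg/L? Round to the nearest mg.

2332 mg

τ/t½ = 136/37 ≈ 3.6757, so f = (1/2)^(136/37) ≈ 0.078255.
Cmin,ss = (D/Vd)·f/(1−f), so D = Cmin,ss·Vd·(1−f)/f.
D = 22 × 9 × (1−f)/f ≈ 22 × 9 × 11.77874 ≈ 2332.19 mg.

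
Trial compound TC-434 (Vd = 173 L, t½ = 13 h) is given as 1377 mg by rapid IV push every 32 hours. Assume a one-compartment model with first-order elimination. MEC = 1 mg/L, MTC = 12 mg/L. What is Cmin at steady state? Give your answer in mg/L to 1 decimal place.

Over one 32-h interval, 32/13 ≈ 2.4615 half-lives elapse, leaving f ≈ 0.1816 of each dose.
At steady state, accumulation factor R = 1/(1 − e^(−kτ)) ≈ 1.2219.
Single-dose peak C₀ = D/Vd = 1377/173 ≈ 7.960 mg/L.
Cmax,ss = C₀/(1 − f) ≈ 7.960/0.8184 ≈ 9.726 mg/L.
Steady-state trough Cmin,ss = Cmax,ss·f ≈ 9.726 × 0.1816 ≈ 1.766 mg/L.
Trough 1.8 mg/L vs MEC 1 mg/L: adequate.

1.8 mg/L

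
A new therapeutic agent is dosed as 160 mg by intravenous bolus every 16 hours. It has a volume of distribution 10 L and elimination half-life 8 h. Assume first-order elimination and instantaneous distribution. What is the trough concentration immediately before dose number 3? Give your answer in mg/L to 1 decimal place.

f = (1/2)^(τ/t½) = (1/2)^(16/8) ≈ 0.2500.
C₀ = D/Vd = 160/10 ≈ 16.000 mg/L.
Before the 3rd dose, 2 doses have been given. Superposition: Cmin = C₀·(f + f²).
≈ 16.000 × (0.2500 + 0.0625) ≈ 16.000 × 0.3125 ≈ 5.000 mg/L.

5.0 mg/L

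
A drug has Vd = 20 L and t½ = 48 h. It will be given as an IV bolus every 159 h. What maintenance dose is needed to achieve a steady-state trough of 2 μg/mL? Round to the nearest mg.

τ/t½ = 159/48 ≈ 3.3125, so f = (1/2)^(159/48) ≈ 0.100656.
Cmin,ss = (D/Vd)·f/(1−f), so D = Cmin,ss·Vd·(1−f)/f.
D = 2 × 20 × (1−f)/f ≈ 2 × 20 × 8.93483 ≈ 357.39 mg.

357 mg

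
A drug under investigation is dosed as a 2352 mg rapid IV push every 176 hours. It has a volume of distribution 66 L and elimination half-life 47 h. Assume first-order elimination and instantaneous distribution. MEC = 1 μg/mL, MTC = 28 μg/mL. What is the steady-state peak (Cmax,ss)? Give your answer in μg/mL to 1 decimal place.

k = ln2/t½ = ln2/47 ≈ 0.014748 h⁻¹; fraction remaining f = e^(−kτ) = e^(−0.014748×176) ≈ 0.0746.
Accumulation ratio R = 1/(1 − f) ≈ 1/0.9254 ≈ 1.0806.
Each bolus raises the concentration by D/Vd = 2352/66 ≈ 35.636 μg/mL.
Steady-state peak Cmax,ss = C₀·R ≈ 35.636 × 1.0806 ≈ 38.508 μg/mL.
Peak 38.5 μg/mL vs MTC 28 μg/mL: exceeds toxic threshold.

38.5 μg/mL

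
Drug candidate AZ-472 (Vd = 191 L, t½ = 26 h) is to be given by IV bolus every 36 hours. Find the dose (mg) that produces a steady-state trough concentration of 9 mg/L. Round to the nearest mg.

τ/t½ = 36/26 ≈ 1.3846, so f = (1/2)^(36/26) ≈ 0.382992.
Cmin,ss = (D/Vd)·f/(1−f), so D = Cmin,ss·Vd·(1−f)/f.
D = 9 × 191 × (1−f)/f ≈ 9 × 191 × 1.61102 ≈ 2769.34 mg.

2769 mg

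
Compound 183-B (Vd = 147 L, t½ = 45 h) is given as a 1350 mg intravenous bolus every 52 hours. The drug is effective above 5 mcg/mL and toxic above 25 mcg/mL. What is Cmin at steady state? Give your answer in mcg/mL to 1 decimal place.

7.5 mcg/mL

τ/t½ = 52/45 ≈ 1.1556, so fraction remaining f = (1/2)^(52/45) ≈ 0.4489.
Accumulation ratio R = 1/(1 − f) ≈ 1/0.5511 ≈ 1.8146.
Each bolus raises the concentration by D/Vd = 1350/147 ≈ 9.184 mcg/mL.
Cmax,ss = C₀/(1 − f) ≈ 9.184/0.5511 ≈ 16.665 mcg/mL.
Steady-state trough Cmin,ss = Cmax,ss·f ≈ 16.665 × 0.4489 ≈ 7.481 mcg/mL.
Trough 7.5 mcg/mL vs MEC 5 mcg/mL: adequate.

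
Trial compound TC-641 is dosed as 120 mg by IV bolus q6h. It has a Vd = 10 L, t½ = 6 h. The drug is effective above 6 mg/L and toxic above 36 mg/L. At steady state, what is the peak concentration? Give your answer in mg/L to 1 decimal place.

24.0 mg/L

τ = 6 h = 1 half-life, so f = (1/2)^1 = 0.5.
At steady state, R = 1/(1 − 0.5) = 2/1.
Single-dose peak C₀ = D/Vd = 120/10 = 12 mg/L.
Steady-state peak Cmax,ss = C₀·R = 12 × 2/1 ≈ 24.000 mg/L.
Peak 24.0 mg/L vs MTC 36 mg/L: below toxic threshold.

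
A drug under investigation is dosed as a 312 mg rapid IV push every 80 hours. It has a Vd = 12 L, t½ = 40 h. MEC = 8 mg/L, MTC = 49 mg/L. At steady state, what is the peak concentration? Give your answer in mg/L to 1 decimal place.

The dosing interval is 2 half-lives, so f = 2^(−2) = 0.25.
Accumulation ratio R = 1/(1 − f) = 1/0.75 = 4/3.
Single-dose peak C₀ = D/Vd = 312/12 = 26 mg/L.
Steady-state peak Cmax,ss = C₀·R = 26 × 4/3 ≈ 34.667 mg/L.
Peak 34.7 mg/L vs MTC 49 mg/L: below toxic threshold.

34.7 mg/L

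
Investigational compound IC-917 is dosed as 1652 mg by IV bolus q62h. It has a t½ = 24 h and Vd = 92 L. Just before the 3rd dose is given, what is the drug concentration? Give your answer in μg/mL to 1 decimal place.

3.5 μg/mL

f = (1/2)^(τ/t½) = (1/2)^(62/24) ≈ 0.1669.
C₀ = D/Vd = 1652/92 ≈ 17.957 μg/mL.
Before the 3rd dose, 2 doses have been given. Superposition: Cmin = C₀·(f + f²).
≈ 17.957 × (0.1669 + 0.0279) ≈ 17.957 × 0.1948 ≈ 3.498 μg/mL.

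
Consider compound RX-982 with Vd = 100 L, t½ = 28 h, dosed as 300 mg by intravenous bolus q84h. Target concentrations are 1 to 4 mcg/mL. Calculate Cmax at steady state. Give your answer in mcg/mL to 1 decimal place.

3.4 mcg/mL

τ = 84 h = 3 half-lives, so f = (1/2)^3 = 0.125.
Accumulation ratio R = 1/(1 − f) = 1/0.875 = 8/7.
Single-dose peak C₀ = D/Vd = 300/100 = 3 mcg/mL.
Steady-state peak Cmax,ss = C₀·R = 3 × 8/7 ≈ 3.429 mcg/mL.
Peak 3.4 mcg/mL vs MTC 4 mcg/mL: below toxic threshold.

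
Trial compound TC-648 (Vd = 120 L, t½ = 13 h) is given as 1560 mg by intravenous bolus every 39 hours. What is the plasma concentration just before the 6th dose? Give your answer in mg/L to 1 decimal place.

1.9 mg/L

f = (1/2)^(τ/t½) = (1/2)^(39/13) ≈ 0.1250.
C₀ = D/Vd = 1560/120 ≈ 13.000 mg/L.
Before the 6th dose, 5 doses have been given. Superposition: Cmin = C₀·(f + f² + … + f^5).
≈ 13.000 × (0.1250 + 0.0156 + 0.0020 + 0.0002 + 0.0000) ≈ 13.000 × 0.1428 ≈ 1.856 mg/L.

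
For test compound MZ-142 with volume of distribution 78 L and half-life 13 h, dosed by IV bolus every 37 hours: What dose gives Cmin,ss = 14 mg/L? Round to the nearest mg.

τ/t½ = 37/13 ≈ 2.8462, so f = (1/2)^(37/13) ≈ 0.139066.
Cmin,ss = (D/Vd)·f/(1−f), so D = Cmin,ss·Vd·(1−f)/f.
D = 14 × 78 × (1−f)/f ≈ 14 × 78 × 6.19083 ≈ 6760.39 mg.

6760 mg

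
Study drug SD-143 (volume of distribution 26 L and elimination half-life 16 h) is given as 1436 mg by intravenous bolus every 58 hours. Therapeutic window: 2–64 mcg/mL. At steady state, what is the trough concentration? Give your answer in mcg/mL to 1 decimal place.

4.9 mcg/mL

k = ln2/t½ = ln2/16 ≈ 0.043322 h⁻¹; fraction remaining f = e^(−kτ) = e^(−0.043322×58) ≈ 0.0811.
Single-dose peak C₀ = D/Vd = 1436/26 ≈ 55.231 mcg/mL.
Steady-state trough Cmin,ss = C₀·f/(1−f) ≈ 55.231 × 0.0811/0.9189 ≈ 4.875 mcg/mL.
Trough 4.9 mcg/mL vs MEC 2 mcg/mL: adequate.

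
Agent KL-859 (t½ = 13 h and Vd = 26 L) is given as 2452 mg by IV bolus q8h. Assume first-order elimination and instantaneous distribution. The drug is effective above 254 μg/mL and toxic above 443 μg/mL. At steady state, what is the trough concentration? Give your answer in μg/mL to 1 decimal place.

177.3 μg/mL

k = ln2/t½ = ln2/13 ≈ 0.053319 h⁻¹; fraction remaining f = e^(−kτ) = e^(−0.053319×8) ≈ 0.6528.
Accumulation ratio R = 1/(1 − f) ≈ 1/0.3472 ≈ 2.8802.
Single-dose peak C₀ = D/Vd = 2452/26 ≈ 94.308 μg/mL.
Steady-state peak Cmax,ss = C₀·R ≈ 94.308 × 2.8802 ≈ 271.626 μg/mL.
Steady-state trough Cmin,ss = Cmax,ss·f ≈ 271.626 × 0.6528 ≈ 177.317 μg/mL.
Trough 177.3 μg/mL vs MEC 254 μg/mL: subtherapeutic.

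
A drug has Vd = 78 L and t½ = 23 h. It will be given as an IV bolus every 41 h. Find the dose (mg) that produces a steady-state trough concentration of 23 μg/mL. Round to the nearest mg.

τ/t½ = 41/23 ≈ 1.7826, so f = (1/2)^(41/23) ≈ 0.290657.
Cmin,ss = (D/Vd)·f/(1−f), so D = Cmin,ss·Vd·(1−f)/f.
D = 23 × 78 × (1−f)/f ≈ 23 × 78 × 2.44048 ≈ 4378.22 mg.

4378 mg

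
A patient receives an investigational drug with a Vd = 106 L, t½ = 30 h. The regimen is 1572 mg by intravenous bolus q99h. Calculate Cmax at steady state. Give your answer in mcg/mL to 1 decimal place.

16.5 mcg/mL

Over one 99-h interval, 99/30 ≈ 3.3 half-lives elapse, leaving f ≈ 0.1015 of each dose.
At steady state, accumulation factor R = 1/(1 − e^(−kτ)) ≈ 1.1130.
Single-dose peak C₀ = D/Vd = 1572/106 ≈ 14.830 mcg/mL.
Cmax,ss = C₀/(1 − f) ≈ 14.830/0.8985 ≈ 16.505 mcg/mL.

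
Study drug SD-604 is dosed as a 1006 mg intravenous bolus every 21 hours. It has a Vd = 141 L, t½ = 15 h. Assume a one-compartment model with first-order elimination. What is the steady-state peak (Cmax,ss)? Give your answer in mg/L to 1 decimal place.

Over one 21-h interval, 21/15 ≈ 1.4 half-lives elapse, leaving f ≈ 0.3789 of each dose.
At steady state, accumulation factor R = 1/(1 − e^(−kτ)) ≈ 1.6100.
Each bolus raises the concentration by D/Vd = 1006/141 ≈ 7.135 mg/L.
Steady-state peak Cmax,ss = C₀·R ≈ 7.135 × 1.6100 ≈ 11.487 mg/L.

11.5 mg/L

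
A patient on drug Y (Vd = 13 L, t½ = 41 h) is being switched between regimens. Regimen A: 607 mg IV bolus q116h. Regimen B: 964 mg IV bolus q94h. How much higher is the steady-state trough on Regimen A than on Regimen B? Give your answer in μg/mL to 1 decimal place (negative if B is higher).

-11.4 μg/mL

Regimen A: f = (1/2)^(116/41) ≈ 0.1407; Cmin,ss = (607/13)·f/(1−f) ≈ 7.645 μg/mL.
Regimen B: f = (1/2)^(94/41) ≈ 0.2041; Cmin,ss = (964/13)·f/(1−f) ≈ 19.016 μg/mL.
Difference ≈ 7.645 − 19.016 ≈ -11.371 μg/mL.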